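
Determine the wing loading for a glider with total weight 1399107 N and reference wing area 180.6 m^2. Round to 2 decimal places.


Step 1: Wing loading = W / S = 1399107 / 180.6
Step 2: Wing loading = 7746.99 N/m^2

7746.99


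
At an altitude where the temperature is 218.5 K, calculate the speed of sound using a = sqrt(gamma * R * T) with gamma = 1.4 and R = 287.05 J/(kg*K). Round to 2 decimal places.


Step 1: gamma * R * T = 1.4 * 287.05 * 218.5 = 87808.595
Step 2: a = sqrt(87808.595) = 296.33 m/s

296.33


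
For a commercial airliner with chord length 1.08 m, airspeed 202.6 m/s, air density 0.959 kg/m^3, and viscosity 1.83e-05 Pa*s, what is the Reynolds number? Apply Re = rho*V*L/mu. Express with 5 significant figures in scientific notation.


Step 1: Numerator = rho * V * L = 0.959 * 202.6 * 1.08 = 209.836872
Step 2: Re = 209.836872 / 1.83e-05
Step 3: Re = 1.1466e+07

1.1466e+07


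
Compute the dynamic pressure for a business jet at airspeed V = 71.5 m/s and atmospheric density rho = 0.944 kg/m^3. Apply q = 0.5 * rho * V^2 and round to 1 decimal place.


Step 1: V^2 = 71.5^2 = 5112.25
Step 2: q = 0.5 * 0.944 * 5112.25
Step 3: q = 2413.0 Pa

2413.0


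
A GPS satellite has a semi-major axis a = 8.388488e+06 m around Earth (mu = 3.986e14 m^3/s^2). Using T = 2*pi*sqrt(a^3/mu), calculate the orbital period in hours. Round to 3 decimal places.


Step 1: a^3 / mu = 5.902705e+20 / 3.986e14 = 1.480859e+06
Step 2: sqrt(1.480859e+06) = 1216.9056 s
Step 3: T = 2*pi * 1216.9056 = 7646.04 s
Step 4: T in hours = 7646.04 / 3600 = 2.124 hours

2.124


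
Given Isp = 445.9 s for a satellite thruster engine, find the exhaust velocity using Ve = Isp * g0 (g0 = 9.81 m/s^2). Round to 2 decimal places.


Step 1: Ve = Isp * g0 = 445.9 * 9.81
Step 2: Ve = 4374.28 m/s

4374.28


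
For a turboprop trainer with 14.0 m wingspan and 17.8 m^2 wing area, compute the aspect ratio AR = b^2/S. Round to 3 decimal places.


Step 1: b^2 = 14.0^2 = 196.0
Step 2: AR = 196.0 / 17.8 = 11.011

11.011


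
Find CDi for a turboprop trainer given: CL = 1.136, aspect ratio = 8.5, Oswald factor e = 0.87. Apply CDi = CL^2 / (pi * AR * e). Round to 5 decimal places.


Step 1: CL^2 = 1.136^2 = 1.290496
Step 2: pi * AR * e = 3.14159 * 8.5 * 0.87 = 23.232078
Step 3: CDi = 1.290496 / 23.232078 = 0.05555

0.05555


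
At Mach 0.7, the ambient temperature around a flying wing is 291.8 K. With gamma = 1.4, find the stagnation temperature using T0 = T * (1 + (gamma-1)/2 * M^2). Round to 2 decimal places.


Step 1: (gamma-1)/2 = 0.2
Step 2: M^2 = 0.49
Step 3: 1 + 0.2 * 0.49 = 1.098
Step 4: T0 = 291.8 * 1.098 = 320.40 K

320.40


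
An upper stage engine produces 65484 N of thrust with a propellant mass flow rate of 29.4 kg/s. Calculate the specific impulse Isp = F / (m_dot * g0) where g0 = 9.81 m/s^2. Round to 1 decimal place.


Step 1: m_dot * g0 = 29.4 * 9.81 = 288.41
Step 2: Isp = 65484 / 288.41 = 227.0 s

227.0


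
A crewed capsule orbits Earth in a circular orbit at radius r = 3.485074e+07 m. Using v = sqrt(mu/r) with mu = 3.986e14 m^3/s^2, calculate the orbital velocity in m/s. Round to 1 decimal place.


Step 1: mu / r = 3.986e14 / 3.485074e+07 = 11437346.811
Step 2: v = sqrt(11437346.811) = 3381.9 m/s

3381.9


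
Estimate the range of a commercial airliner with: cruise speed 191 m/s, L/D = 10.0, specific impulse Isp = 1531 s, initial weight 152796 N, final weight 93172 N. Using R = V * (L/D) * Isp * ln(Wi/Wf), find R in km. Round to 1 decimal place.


Step 1: Coefficient = V * (L/D) * Isp = 191 * 10.0 * 1531 = 2924210.0 m
Step 2: Wi/Wf = 152796 / 93172 = 1.639935
Step 3: ln(1.639935) = 0.494656
Step 4: R = 2924210.0 * 0.494656 = 1446479.3 m = 1446.5 km

1446.5


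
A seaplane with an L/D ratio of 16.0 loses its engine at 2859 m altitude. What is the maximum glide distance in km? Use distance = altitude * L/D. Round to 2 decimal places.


Step 1: Glide distance = altitude * L/D = 2859 * 16.0 = 45744.0 m
Step 2: Convert to km: 45744.0 / 1000 = 45.74 km

45.74


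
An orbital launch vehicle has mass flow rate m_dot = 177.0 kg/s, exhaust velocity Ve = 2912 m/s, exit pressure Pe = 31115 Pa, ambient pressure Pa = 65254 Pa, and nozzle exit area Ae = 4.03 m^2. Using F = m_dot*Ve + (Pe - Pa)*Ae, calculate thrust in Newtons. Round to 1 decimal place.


Step 1: Momentum thrust = m_dot * Ve = 177.0 * 2912 = 515424.0 N
Step 2: Pressure thrust = (Pe - Pa) * Ae = (31115 - 65254) * 4.03 = -137580.17 N
Step 3: Total thrust F = 515424.0 + -137580.17 = 377843.8 N

377843.8


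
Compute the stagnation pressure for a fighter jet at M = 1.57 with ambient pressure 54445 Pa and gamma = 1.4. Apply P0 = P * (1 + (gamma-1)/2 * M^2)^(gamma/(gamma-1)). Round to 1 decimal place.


Step 1: (gamma-1)/2 * M^2 = 0.2 * 2.4649 = 0.49298
Step 2: 1 + 0.49298 = 1.49298
Step 3: Exponent gamma/(gamma-1) = 3.5
Step 4: P0 = 54445 * 1.49298^3.5 = 221384.4 Pa

221384.4


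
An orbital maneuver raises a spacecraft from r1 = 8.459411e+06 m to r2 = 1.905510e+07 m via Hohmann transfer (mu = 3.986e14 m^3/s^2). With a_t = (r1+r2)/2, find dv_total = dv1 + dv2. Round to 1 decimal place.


Step 1: Transfer semi-major axis a_t = (8.459411e+06 + 1.905510e+07) / 2 = 1.375726e+07 m
Step 2: v1 (circular at r1) = sqrt(mu/r1) = 6864.34 m/s
Step 3: v_t1 = sqrt(mu*(2/r1 - 1/a_t)) = 8078.64 m/s
Step 4: dv1 = |8078.64 - 6864.34| = 1214.3 m/s
Step 5: v2 (circular at r2) = 4573.65 m/s, v_t2 = 3586.47 m/s
Step 6: dv2 = |4573.65 - 3586.47| = 987.18 m/s
Step 7: Total delta-v = 1214.3 + 987.18 = 2201.5 m/s

2201.5


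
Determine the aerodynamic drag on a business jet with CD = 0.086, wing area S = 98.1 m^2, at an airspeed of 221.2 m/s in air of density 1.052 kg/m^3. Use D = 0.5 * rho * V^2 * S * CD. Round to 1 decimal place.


Step 1: Dynamic pressure q = 0.5 * 1.052 * 221.2^2 = 25736.8854 Pa
Step 2: Drag D = q * S * CD = 25736.8854 * 98.1 * 0.086
Step 3: D = 217131.8 N

217131.8


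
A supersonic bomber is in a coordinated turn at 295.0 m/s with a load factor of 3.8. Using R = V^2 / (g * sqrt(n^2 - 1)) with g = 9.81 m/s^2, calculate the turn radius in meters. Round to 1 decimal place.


Step 1: V^2 = 295.0^2 = 87025.0
Step 2: n^2 - 1 = 3.8^2 - 1 = 13.44
Step 3: sqrt(13.44) = 3.666061
Step 4: R = 87025.0 / (9.81 * 3.666061) = 2419.8 m

2419.8


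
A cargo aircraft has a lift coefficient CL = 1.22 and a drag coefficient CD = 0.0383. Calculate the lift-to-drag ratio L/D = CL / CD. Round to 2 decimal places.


Step 1: L/D = CL / CD = 1.22 / 0.0383
Step 2: L/D = 31.85

31.85


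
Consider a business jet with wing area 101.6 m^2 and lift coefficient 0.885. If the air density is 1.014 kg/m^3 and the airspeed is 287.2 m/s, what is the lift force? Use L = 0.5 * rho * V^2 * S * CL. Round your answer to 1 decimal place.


Step 1: Calculate dynamic pressure q = 0.5 * 1.014 * 287.2^2 = 0.5 * 1.014 * 82483.84 = 41819.3069 Pa
Step 2: Multiply by wing area and lift coefficient: L = 41819.3069 * 101.6 * 0.885
Step 3: L = 4248841.579 * 0.885 = 3760224.8 N

3760224.8


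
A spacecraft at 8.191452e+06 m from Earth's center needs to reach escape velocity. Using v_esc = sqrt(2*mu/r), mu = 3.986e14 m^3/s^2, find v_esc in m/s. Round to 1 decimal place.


Step 1: 2*mu/r = 2 * 3.986e14 / 8.191452e+06 = 97320963.3652
Step 2: v_esc = sqrt(97320963.3652) = 9865.1 m/s

9865.1


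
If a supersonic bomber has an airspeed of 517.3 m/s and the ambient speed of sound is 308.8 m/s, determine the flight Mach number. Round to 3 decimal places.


Step 1: M = V / a = 517.3 / 308.8
Step 2: M = 1.675

1.675


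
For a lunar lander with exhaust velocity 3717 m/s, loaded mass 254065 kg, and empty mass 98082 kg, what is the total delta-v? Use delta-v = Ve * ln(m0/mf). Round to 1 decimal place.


Step 1: Mass ratio m0/mf = 254065 / 98082 = 2.590333
Step 2: ln(2.590333) = 0.951786
Step 3: delta-v = 3717 * 0.951786 = 3537.8 m/s

3537.8


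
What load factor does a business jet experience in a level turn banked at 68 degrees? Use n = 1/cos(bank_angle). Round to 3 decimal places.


Step 1: Convert 68 degrees to radians = 1.186824
Step 2: cos(68 deg) = 0.374607
Step 3: n = 1 / 0.374607 = 2.669

2.669


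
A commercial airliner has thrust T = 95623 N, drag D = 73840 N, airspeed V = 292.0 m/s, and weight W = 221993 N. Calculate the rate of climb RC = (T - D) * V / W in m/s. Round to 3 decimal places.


Step 1: Excess thrust = T - D = 95623 - 73840 = 21783 N
Step 2: Excess power = 21783 * 292.0 = 6360636.0 W
Step 3: RC = 6360636.0 / 221993 = 28.652 m/s

28.652


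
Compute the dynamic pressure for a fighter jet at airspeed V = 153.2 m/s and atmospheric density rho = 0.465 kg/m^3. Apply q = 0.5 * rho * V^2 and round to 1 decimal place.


Step 1: V^2 = 153.2^2 = 23470.24
Step 2: q = 0.5 * 0.465 * 23470.24
Step 3: q = 5456.8 Pa

5456.8


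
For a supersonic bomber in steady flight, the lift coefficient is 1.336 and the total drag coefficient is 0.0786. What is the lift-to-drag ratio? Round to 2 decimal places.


Step 1: L/D = CL / CD = 1.336 / 0.0786
Step 2: L/D = 17.00

17.00


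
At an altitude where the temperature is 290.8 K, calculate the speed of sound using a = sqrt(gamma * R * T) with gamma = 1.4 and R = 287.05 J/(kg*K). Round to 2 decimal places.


Step 1: gamma * R * T = 1.4 * 287.05 * 290.8 = 116863.796
Step 2: a = sqrt(116863.796) = 341.85 m/s

341.85


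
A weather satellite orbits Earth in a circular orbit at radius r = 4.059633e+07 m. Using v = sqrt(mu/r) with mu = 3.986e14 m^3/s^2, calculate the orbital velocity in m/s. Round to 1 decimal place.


Step 1: mu / r = 3.986e14 / 4.059633e+07 = 9818621.5355
Step 2: v = sqrt(9818621.5355) = 3133.5 m/s

3133.5


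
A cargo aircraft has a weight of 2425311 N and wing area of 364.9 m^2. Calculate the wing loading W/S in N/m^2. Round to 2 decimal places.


Step 1: Wing loading = W / S = 2425311 / 364.9
Step 2: Wing loading = 6646.51 N/m^2

6646.51


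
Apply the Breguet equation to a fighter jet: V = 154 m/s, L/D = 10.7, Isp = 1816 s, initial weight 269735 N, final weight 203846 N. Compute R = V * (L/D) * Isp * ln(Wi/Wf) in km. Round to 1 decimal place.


Step 1: Coefficient = V * (L/D) * Isp = 154 * 10.7 * 1816 = 2992404.8 m
Step 2: Wi/Wf = 269735 / 203846 = 1.323229
Step 3: ln(1.323229) = 0.280075
Step 4: R = 2992404.8 * 0.280075 = 838098.3 m = 838.1 km

838.1


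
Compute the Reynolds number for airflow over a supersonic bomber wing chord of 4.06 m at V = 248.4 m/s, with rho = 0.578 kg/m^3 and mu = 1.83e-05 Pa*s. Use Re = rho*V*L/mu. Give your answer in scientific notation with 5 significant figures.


Step 1: Numerator = rho * V * L = 0.578 * 248.4 * 4.06 = 582.915312
Step 2: Re = 582.915312 / 1.83e-05
Step 3: Re = 3.1853e+07

3.1853e+07


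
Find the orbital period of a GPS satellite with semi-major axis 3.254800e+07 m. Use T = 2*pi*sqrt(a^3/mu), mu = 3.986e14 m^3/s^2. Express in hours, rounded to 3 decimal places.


Step 1: a^3 / mu = 3.448045e+22 / 3.986e14 = 8.650389e+07
Step 2: sqrt(8.650389e+07) = 9300.7466 s
Step 3: T = 2*pi * 9300.7466 = 58438.31 s
Step 4: T in hours = 58438.31 / 3600 = 16.233 hours

16.233


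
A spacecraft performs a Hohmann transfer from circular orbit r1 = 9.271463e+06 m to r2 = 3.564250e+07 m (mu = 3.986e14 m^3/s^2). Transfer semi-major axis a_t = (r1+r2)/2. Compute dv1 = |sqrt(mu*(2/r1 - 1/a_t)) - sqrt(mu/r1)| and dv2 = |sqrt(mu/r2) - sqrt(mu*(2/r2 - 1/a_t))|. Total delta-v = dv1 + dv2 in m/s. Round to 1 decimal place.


Step 1: Transfer semi-major axis a_t = (9.271463e+06 + 3.564250e+07) / 2 = 2.245698e+07 m
Step 2: v1 (circular at r1) = sqrt(mu/r1) = 6556.84 m/s
Step 3: v_t1 = sqrt(mu*(2/r1 - 1/a_t)) = 8260.43 m/s
Step 4: dv1 = |8260.43 - 6556.84| = 1703.6 m/s
Step 5: v2 (circular at r2) = 3344.14 m/s, v_t2 = 2148.74 m/s
Step 6: dv2 = |3344.14 - 2148.74| = 1195.41 m/s
Step 7: Total delta-v = 1703.6 + 1195.41 = 2899.0 m/s

2899.0


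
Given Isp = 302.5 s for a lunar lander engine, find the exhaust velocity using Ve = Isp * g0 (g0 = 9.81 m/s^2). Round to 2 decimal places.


Step 1: Ve = Isp * g0 = 302.5 * 9.81
Step 2: Ve = 2967.53 m/s

2967.53


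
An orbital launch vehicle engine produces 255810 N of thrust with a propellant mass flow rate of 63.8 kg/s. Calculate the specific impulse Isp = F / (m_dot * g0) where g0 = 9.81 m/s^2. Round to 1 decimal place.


Step 1: m_dot * g0 = 63.8 * 9.81 = 625.88
Step 2: Isp = 255810 / 625.88 = 408.7 s

408.7


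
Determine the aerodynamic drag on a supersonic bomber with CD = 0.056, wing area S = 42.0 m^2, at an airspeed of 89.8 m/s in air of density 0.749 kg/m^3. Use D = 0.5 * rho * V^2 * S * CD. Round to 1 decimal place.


Step 1: Dynamic pressure q = 0.5 * 0.749 * 89.8^2 = 3019.983 Pa
Step 2: Drag D = q * S * CD = 3019.983 * 42.0 * 0.056
Step 3: D = 7103.0 N

7103.0


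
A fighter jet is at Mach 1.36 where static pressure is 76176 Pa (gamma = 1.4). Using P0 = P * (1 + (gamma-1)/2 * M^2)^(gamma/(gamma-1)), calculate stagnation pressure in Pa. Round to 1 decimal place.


Step 1: (gamma-1)/2 * M^2 = 0.2 * 1.8496 = 0.36992
Step 2: 1 + 0.36992 = 1.36992
Step 3: Exponent gamma/(gamma-1) = 3.5
Step 4: P0 = 76176 * 1.36992^3.5 = 229219.4 Pa

229219.4


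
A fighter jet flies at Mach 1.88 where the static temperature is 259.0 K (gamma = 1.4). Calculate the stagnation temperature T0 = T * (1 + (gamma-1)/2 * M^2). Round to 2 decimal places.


Step 1: (gamma-1)/2 = 0.2
Step 2: M^2 = 3.5344
Step 3: 1 + 0.2 * 3.5344 = 1.70688
Step 4: T0 = 259.0 * 1.70688 = 442.08 K

442.08


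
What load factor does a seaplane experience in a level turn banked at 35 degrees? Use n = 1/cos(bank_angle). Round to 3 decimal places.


Step 1: Convert 35 degrees to radians = 0.610865
Step 2: cos(35 deg) = 0.819152
Step 3: n = 1 / 0.819152 = 1.221

1.221


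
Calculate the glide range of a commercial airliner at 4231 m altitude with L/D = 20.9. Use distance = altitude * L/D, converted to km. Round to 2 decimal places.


Step 1: Glide distance = altitude * L/D = 4231 * 20.9 = 88427.9 m
Step 2: Convert to km: 88427.9 / 1000 = 88.43 km

88.43


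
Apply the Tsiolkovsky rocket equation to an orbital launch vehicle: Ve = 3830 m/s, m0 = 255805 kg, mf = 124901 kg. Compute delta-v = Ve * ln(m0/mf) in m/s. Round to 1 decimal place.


Step 1: Mass ratio m0/mf = 255805 / 124901 = 2.048062
Step 2: ln(2.048062) = 0.716894
Step 3: delta-v = 3830 * 0.716894 = 2745.7 m/s

2745.7


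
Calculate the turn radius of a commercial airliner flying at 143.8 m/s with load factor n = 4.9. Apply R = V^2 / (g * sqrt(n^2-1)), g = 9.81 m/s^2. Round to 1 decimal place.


Step 1: V^2 = 143.8^2 = 20678.44
Step 2: n^2 - 1 = 4.9^2 - 1 = 23.01
Step 3: sqrt(23.01) = 4.796874
Step 4: R = 20678.44 / (9.81 * 4.796874) = 439.4 m

439.4


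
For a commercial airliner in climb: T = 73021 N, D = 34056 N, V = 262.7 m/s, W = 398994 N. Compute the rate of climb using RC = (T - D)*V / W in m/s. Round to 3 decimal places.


Step 1: Excess thrust = T - D = 73021 - 34056 = 38965 N
Step 2: Excess power = 38965 * 262.7 = 10236105.5 W
Step 3: RC = 10236105.5 / 398994 = 25.655 m/s

25.655


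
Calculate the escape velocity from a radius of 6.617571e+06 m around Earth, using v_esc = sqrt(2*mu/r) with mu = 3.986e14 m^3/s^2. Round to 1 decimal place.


Step 1: 2*mu/r = 2 * 3.986e14 / 6.617571e+06 = 120467162.347
Step 2: v_esc = sqrt(120467162.347) = 10975.8 m/s

10975.8


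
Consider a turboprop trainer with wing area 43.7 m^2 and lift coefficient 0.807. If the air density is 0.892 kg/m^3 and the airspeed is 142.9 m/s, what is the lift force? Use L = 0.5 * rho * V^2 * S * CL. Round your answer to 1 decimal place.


Step 1: Calculate dynamic pressure q = 0.5 * 0.892 * 142.9^2 = 0.5 * 0.892 * 20420.41 = 9107.5029 Pa
Step 2: Multiply by wing area and lift coefficient: L = 9107.5029 * 43.7 * 0.807
Step 3: L = 397997.875 * 0.807 = 321184.3 N

321184.3


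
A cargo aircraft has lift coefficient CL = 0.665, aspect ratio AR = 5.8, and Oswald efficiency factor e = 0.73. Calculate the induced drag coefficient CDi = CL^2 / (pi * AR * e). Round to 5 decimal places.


Step 1: CL^2 = 0.665^2 = 0.442225
Step 2: pi * AR * e = 3.14159 * 5.8 * 0.73 = 13.301503
Step 3: CDi = 0.442225 / 13.301503 = 0.03325

0.03325


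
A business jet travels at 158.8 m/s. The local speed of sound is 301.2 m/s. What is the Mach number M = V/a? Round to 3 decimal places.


Step 1: M = V / a = 158.8 / 301.2
Step 2: M = 0.527

0.527


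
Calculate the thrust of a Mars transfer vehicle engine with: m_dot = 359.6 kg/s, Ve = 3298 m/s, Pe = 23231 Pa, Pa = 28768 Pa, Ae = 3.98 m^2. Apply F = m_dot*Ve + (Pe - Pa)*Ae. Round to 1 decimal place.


Step 1: Momentum thrust = m_dot * Ve = 359.6 * 3298 = 1185960.8 N
Step 2: Pressure thrust = (Pe - Pa) * Ae = (23231 - 28768) * 3.98 = -22037.26 N
Step 3: Total thrust F = 1185960.8 + -22037.26 = 1163923.5 N

1163923.5


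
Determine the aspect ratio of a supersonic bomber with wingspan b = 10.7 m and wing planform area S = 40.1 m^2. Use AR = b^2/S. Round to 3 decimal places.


Step 1: b^2 = 10.7^2 = 114.49
Step 2: AR = 114.49 / 40.1 = 2.855

2.855


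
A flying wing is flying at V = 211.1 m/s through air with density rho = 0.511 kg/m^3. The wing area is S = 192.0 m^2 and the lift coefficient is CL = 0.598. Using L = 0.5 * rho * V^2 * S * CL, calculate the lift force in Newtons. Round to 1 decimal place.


Step 1: Calculate dynamic pressure q = 0.5 * 0.511 * 211.1^2 = 0.5 * 0.511 * 44563.21 = 11385.9002 Pa
Step 2: Multiply by wing area and lift coefficient: L = 11385.9002 * 192.0 * 0.598
Step 3: L = 2186092.8298 * 0.598 = 1307283.5 N

1307283.5


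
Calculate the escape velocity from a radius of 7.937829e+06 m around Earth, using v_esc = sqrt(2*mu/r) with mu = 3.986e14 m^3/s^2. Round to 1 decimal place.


Step 1: 2*mu/r = 2 * 3.986e14 / 7.937829e+06 = 100430482.9444
Step 2: v_esc = sqrt(100430482.9444) = 10021.5 m/s

10021.5


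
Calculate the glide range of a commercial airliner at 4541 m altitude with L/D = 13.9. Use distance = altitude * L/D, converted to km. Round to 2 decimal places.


Step 1: Glide distance = altitude * L/D = 4541 * 13.9 = 63119.9 m
Step 2: Convert to km: 63119.9 / 1000 = 63.12 km

63.12


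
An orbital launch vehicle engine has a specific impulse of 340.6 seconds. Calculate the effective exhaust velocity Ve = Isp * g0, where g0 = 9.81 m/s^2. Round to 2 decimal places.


Step 1: Ve = Isp * g0 = 340.6 * 9.81
Step 2: Ve = 3341.29 m/s

3341.29


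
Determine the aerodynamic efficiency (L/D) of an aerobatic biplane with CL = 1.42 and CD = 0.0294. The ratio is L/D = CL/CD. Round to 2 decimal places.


Step 1: L/D = CL / CD = 1.42 / 0.0294
Step 2: L/D = 48.30

48.30


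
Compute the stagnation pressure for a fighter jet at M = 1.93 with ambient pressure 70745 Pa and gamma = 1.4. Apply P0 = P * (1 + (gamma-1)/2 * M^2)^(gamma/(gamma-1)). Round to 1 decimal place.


Step 1: (gamma-1)/2 * M^2 = 0.2 * 3.7249 = 0.74498
Step 2: 1 + 0.74498 = 1.74498
Step 3: Exponent gamma/(gamma-1) = 3.5
Step 4: P0 = 70745 * 1.74498^3.5 = 496549.3 Pa

496549.3


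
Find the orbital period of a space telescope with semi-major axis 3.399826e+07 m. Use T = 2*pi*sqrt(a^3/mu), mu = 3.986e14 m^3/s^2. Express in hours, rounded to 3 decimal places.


Step 1: a^3 / mu = 3.929797e+22 / 3.986e14 = 9.858998e+07
Step 2: sqrt(9.858998e+07) = 9929.2487 s
Step 3: T = 2*pi * 9929.2487 = 62387.31 s
Step 4: T in hours = 62387.31 / 3600 = 17.330 hours

17.330


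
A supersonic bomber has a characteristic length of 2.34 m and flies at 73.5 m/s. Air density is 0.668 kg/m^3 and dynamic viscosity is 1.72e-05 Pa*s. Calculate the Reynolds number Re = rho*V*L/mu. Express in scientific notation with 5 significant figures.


Step 1: Numerator = rho * V * L = 0.668 * 73.5 * 2.34 = 114.88932
Step 2: Re = 114.88932 / 1.72e-05
Step 3: Re = 6.6796e+06

6.6796e+06


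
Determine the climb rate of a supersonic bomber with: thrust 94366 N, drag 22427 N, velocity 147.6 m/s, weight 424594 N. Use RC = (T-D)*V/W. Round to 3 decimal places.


Step 1: Excess thrust = T - D = 94366 - 22427 = 71939 N
Step 2: Excess power = 71939 * 147.6 = 10618196.4 W
Step 3: RC = 10618196.4 / 424594 = 25.008 m/s

25.008


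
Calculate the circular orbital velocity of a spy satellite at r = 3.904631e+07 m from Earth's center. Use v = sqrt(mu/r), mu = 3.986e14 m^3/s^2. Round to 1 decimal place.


Step 1: mu / r = 3.986e14 / 3.904631e+07 = 10208391.0106
Step 2: v = sqrt(10208391.0106) = 3195.1 m/s

3195.1


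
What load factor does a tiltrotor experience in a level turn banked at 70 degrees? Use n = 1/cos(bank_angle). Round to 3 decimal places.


Step 1: Convert 70 degrees to radians = 1.22173
Step 2: cos(70 deg) = 0.34202
Step 3: n = 1 / 0.34202 = 2.924

2.924


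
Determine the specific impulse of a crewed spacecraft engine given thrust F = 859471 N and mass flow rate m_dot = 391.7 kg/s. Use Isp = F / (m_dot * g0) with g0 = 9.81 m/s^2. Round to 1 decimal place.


Step 1: m_dot * g0 = 391.7 * 9.81 = 3842.58
Step 2: Isp = 859471 / 3842.58 = 223.7 s

223.7


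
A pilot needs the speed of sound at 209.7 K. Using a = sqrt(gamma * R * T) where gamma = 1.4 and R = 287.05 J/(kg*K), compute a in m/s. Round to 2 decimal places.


Step 1: gamma * R * T = 1.4 * 287.05 * 209.7 = 84272.139
Step 2: a = sqrt(84272.139) = 290.30 m/s

290.30


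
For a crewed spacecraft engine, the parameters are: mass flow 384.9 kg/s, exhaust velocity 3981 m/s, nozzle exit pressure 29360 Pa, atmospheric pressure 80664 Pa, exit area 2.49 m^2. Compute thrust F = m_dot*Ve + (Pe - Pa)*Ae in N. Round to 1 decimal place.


Step 1: Momentum thrust = m_dot * Ve = 384.9 * 3981 = 1532286.9 N
Step 2: Pressure thrust = (Pe - Pa) * Ae = (29360 - 80664) * 2.49 = -127746.96 N
Step 3: Total thrust F = 1532286.9 + -127746.96 = 1404539.9 N

1404539.9


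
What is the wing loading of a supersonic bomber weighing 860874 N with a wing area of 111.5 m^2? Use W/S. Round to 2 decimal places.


Step 1: Wing loading = W / S = 860874 / 111.5
Step 2: Wing loading = 7720.84 N/m^2

7720.84


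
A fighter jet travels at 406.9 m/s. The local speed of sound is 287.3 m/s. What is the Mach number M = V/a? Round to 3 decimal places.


Step 1: M = V / a = 406.9 / 287.3
Step 2: M = 1.416

1.416


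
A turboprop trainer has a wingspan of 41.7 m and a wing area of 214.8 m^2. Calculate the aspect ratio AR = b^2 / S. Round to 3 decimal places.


Step 1: b^2 = 41.7^2 = 1738.89
Step 2: AR = 1738.89 / 214.8 = 8.095

8.095


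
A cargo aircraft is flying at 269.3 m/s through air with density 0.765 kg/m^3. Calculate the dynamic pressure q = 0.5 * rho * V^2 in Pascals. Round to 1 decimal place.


Step 1: V^2 = 269.3^2 = 72522.49
Step 2: q = 0.5 * 0.765 * 72522.49
Step 3: q = 27739.9 Pa

27739.9


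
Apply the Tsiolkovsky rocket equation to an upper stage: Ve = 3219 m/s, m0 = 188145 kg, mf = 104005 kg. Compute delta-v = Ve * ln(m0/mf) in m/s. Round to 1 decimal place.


Step 1: Mass ratio m0/mf = 188145 / 104005 = 1.809
Step 2: ln(1.809) = 0.592774
Step 3: delta-v = 3219 * 0.592774 = 1908.1 m/s

1908.1


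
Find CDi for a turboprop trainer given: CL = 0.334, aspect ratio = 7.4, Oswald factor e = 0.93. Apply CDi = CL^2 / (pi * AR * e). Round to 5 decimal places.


Step 1: CL^2 = 0.334^2 = 0.111556
Step 2: pi * AR * e = 3.14159 * 7.4 * 0.93 = 21.620441
Step 3: CDi = 0.111556 / 21.620441 = 0.00516

0.00516


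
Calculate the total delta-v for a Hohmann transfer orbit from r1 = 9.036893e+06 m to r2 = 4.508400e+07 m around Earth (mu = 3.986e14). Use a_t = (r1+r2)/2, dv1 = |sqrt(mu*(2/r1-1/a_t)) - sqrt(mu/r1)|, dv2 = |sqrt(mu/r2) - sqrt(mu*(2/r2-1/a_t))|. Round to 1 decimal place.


Step 1: Transfer semi-major axis a_t = (9.036893e+06 + 4.508400e+07) / 2 = 2.706045e+07 m
Step 2: v1 (circular at r1) = sqrt(mu/r1) = 6641.39 m/s
Step 3: v_t1 = sqrt(mu*(2/r1 - 1/a_t)) = 8572.41 m/s
Step 4: dv1 = |8572.41 - 6641.39| = 1931.02 m/s
Step 5: v2 (circular at r2) = 2973.43 m/s, v_t2 = 1718.3 m/s
Step 6: dv2 = |2973.43 - 1718.3| = 1255.13 m/s
Step 7: Total delta-v = 1931.02 + 1255.13 = 3186.1 m/s

3186.1


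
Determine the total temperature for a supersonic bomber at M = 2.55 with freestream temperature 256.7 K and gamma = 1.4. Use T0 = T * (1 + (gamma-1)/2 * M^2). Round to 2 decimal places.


Step 1: (gamma-1)/2 = 0.2
Step 2: M^2 = 6.5025
Step 3: 1 + 0.2 * 6.5025 = 2.3005
Step 4: T0 = 256.7 * 2.3005 = 590.54 K

590.54


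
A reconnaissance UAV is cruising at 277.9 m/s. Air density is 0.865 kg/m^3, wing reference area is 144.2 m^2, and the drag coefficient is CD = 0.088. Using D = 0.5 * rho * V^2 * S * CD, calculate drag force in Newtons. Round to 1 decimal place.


Step 1: Dynamic pressure q = 0.5 * 0.865 * 277.9^2 = 33401.2873 Pa
Step 2: Drag D = q * S * CD = 33401.2873 * 144.2 * 0.088
Step 3: D = 423849.0 N

423849.0


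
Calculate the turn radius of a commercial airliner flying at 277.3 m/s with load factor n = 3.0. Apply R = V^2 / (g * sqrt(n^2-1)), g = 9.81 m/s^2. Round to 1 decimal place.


Step 1: V^2 = 277.3^2 = 76895.29
Step 2: n^2 - 1 = 3.0^2 - 1 = 8.0
Step 3: sqrt(8.0) = 2.828427
Step 4: R = 76895.29 / (9.81 * 2.828427) = 2771.3 m

2771.3


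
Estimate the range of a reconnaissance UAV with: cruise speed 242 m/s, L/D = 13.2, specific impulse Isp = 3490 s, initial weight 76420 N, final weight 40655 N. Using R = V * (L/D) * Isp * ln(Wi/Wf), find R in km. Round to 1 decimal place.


Step 1: Coefficient = V * (L/D) * Isp = 242 * 13.2 * 3490 = 11148456.0 m
Step 2: Wi/Wf = 76420 / 40655 = 1.87972
Step 3: ln(1.87972) = 0.631123
Step 4: R = 11148456.0 * 0.631123 = 7036042.7 m = 7036.0 km

7036.0


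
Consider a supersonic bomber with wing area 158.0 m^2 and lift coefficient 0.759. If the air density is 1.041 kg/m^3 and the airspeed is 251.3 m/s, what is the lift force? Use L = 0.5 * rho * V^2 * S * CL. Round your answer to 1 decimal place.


Step 1: Calculate dynamic pressure q = 0.5 * 1.041 * 251.3^2 = 0.5 * 1.041 * 63151.69 = 32870.4546 Pa
Step 2: Multiply by wing area and lift coefficient: L = 32870.4546 * 158.0 * 0.759
Step 3: L = 5193531.8339 * 0.759 = 3941890.7 N

3941890.7


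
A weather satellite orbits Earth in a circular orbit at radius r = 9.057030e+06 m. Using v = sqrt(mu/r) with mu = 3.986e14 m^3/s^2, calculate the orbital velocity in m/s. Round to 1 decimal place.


Step 1: mu / r = 3.986e14 / 9.057030e+06 = 44010012.1121
Step 2: v = sqrt(44010012.1121) = 6634.0 m/s

6634.0


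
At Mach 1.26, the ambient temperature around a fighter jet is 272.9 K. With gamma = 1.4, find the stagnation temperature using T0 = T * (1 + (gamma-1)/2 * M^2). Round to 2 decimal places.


Step 1: (gamma-1)/2 = 0.2
Step 2: M^2 = 1.5876
Step 3: 1 + 0.2 * 1.5876 = 1.31752
Step 4: T0 = 272.9 * 1.31752 = 359.55 K

359.55


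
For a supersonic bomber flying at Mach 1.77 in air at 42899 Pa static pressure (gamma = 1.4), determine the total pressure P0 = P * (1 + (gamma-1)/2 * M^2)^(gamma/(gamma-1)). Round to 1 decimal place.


Step 1: (gamma-1)/2 * M^2 = 0.2 * 3.1329 = 0.62658
Step 2: 1 + 0.62658 = 1.62658
Step 3: Exponent gamma/(gamma-1) = 3.5
Step 4: P0 = 42899 * 1.62658^3.5 = 235456.8 Pa

235456.8


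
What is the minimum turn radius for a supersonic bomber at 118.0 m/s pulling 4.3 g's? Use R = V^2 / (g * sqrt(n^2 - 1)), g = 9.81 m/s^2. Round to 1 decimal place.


Step 1: V^2 = 118.0^2 = 13924.0
Step 2: n^2 - 1 = 4.3^2 - 1 = 17.49
Step 3: sqrt(17.49) = 4.182105
Step 4: R = 13924.0 / (9.81 * 4.182105) = 339.4 m

339.4


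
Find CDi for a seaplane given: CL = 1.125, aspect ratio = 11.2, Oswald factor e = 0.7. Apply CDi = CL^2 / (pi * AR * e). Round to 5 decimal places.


Step 1: CL^2 = 1.125^2 = 1.265625
Step 2: pi * AR * e = 3.14159 * 11.2 * 0.7 = 24.630086
Step 3: CDi = 1.265625 / 24.630086 = 0.05139

0.05139


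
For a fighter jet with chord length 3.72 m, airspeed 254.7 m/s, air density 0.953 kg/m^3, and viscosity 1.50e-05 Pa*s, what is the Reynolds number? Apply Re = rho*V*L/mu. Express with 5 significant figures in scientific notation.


Step 1: Numerator = rho * V * L = 0.953 * 254.7 * 3.72 = 902.952252
Step 2: Re = 902.952252 / 1.50e-05
Step 3: Re = 6.0197e+07

6.0197e+07


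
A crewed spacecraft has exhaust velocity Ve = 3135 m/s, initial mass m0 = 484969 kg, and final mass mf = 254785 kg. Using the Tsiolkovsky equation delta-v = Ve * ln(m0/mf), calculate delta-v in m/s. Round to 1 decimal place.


Step 1: Mass ratio m0/mf = 484969 / 254785 = 1.903444
Step 2: ln(1.903444) = 0.643665
Step 3: delta-v = 3135 * 0.643665 = 2017.9 m/s

2017.9


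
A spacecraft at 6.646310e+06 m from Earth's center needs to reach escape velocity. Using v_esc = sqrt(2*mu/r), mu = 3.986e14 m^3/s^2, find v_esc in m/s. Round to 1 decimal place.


Step 1: 2*mu/r = 2 * 3.986e14 / 6.646310e+06 = 119946255.8924
Step 2: v_esc = sqrt(119946255.8924) = 10952.0 m/s

10952.0


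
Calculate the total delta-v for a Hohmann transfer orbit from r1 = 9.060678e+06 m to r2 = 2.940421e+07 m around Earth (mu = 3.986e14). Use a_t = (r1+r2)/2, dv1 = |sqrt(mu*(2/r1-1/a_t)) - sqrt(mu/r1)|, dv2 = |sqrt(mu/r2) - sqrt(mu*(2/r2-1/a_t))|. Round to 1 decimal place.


Step 1: Transfer semi-major axis a_t = (9.060678e+06 + 2.940421e+07) / 2 = 1.923244e+07 m
Step 2: v1 (circular at r1) = sqrt(mu/r1) = 6632.67 m/s
Step 3: v_t1 = sqrt(mu*(2/r1 - 1/a_t)) = 8201.17 m/s
Step 4: dv1 = |8201.17 - 6632.67| = 1568.5 m/s
Step 5: v2 (circular at r2) = 3681.83 m/s, v_t2 = 2527.13 m/s
Step 6: dv2 = |3681.83 - 2527.13| = 1154.7 m/s
Step 7: Total delta-v = 1568.5 + 1154.7 = 2723.2 m/s

2723.2


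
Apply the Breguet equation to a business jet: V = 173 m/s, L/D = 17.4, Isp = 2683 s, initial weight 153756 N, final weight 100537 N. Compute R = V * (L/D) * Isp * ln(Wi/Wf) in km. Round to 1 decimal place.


Step 1: Coefficient = V * (L/D) * Isp = 173 * 17.4 * 2683 = 8076366.6 m
Step 2: Wi/Wf = 153756 / 100537 = 1.529347
Step 3: ln(1.529347) = 0.424841
Step 4: R = 8076366.6 * 0.424841 = 3431172.6 m = 3431.2 km

3431.2


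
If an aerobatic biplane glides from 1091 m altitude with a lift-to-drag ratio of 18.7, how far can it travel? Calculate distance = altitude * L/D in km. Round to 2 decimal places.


Step 1: Glide distance = altitude * L/D = 1091 * 18.7 = 20401.7 m
Step 2: Convert to km: 20401.7 / 1000 = 20.40 km

20.40


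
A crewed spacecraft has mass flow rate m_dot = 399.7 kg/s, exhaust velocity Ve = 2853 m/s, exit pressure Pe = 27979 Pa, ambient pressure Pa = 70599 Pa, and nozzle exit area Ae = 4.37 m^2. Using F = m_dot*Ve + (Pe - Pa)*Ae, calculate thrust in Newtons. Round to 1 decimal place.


Step 1: Momentum thrust = m_dot * Ve = 399.7 * 2853 = 1140344.1 N
Step 2: Pressure thrust = (Pe - Pa) * Ae = (27979 - 70599) * 4.37 = -186249.40 N
Step 3: Total thrust F = 1140344.1 + -186249.40 = 954094.7 N

954094.7


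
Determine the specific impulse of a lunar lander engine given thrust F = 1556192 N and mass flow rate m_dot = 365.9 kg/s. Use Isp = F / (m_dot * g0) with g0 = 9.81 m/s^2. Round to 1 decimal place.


Step 1: m_dot * g0 = 365.9 * 9.81 = 3589.48
Step 2: Isp = 1556192 / 3589.48 = 433.5 s

433.5


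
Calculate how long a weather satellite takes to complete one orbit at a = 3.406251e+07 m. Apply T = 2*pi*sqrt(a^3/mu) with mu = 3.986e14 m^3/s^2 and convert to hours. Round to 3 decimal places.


Step 1: a^3 / mu = 3.952118e+22 / 3.986e14 = 9.914998e+07
Step 2: sqrt(9.914998e+07) = 9957.4085 s
Step 3: T = 2*pi * 9957.4085 = 62564.24 s
Step 4: T in hours = 62564.24 / 3600 = 17.379 hours

17.379


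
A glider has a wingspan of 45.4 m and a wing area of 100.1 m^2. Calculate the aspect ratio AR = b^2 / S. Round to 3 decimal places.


Step 1: b^2 = 45.4^2 = 2061.16
Step 2: AR = 2061.16 / 100.1 = 20.591

20.591


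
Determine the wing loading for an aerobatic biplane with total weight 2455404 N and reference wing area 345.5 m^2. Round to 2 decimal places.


Step 1: Wing loading = W / S = 2455404 / 345.5
Step 2: Wing loading = 7106.81 N/m^2

7106.81


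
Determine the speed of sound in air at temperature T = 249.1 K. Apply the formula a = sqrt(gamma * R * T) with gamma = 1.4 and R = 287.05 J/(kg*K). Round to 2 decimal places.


Step 1: gamma * R * T = 1.4 * 287.05 * 249.1 = 100105.817
Step 2: a = sqrt(100105.817) = 316.40 m/s

316.40


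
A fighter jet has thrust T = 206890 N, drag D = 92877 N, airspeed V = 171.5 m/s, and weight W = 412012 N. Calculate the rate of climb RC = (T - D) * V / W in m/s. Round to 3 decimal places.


Step 1: Excess thrust = T - D = 206890 - 92877 = 114013 N
Step 2: Excess power = 114013 * 171.5 = 19553229.5 W
Step 3: RC = 19553229.5 / 412012 = 47.458 m/s

47.458


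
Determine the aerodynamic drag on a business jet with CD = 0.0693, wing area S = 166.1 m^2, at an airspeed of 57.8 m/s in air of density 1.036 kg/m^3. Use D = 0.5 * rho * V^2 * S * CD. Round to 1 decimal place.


Step 1: Dynamic pressure q = 0.5 * 1.036 * 57.8^2 = 1730.5551 Pa
Step 2: Drag D = q * S * CD = 1730.5551 * 166.1 * 0.0693
Step 3: D = 19920.0 N

19920.0


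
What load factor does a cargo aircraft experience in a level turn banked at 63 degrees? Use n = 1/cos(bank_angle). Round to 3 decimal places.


Step 1: Convert 63 degrees to radians = 1.099557
Step 2: cos(63 deg) = 0.45399
Step 3: n = 1 / 0.45399 = 2.203

2.203


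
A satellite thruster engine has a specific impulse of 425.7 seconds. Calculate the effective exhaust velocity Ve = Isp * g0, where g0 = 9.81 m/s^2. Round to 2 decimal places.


Step 1: Ve = Isp * g0 = 425.7 * 9.81
Step 2: Ve = 4176.12 m/s

4176.12


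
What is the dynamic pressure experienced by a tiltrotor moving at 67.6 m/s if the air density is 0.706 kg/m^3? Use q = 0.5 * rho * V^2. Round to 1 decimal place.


Step 1: V^2 = 67.6^2 = 4569.76
Step 2: q = 0.5 * 0.706 * 4569.76
Step 3: q = 1613.1 Pa

1613.1


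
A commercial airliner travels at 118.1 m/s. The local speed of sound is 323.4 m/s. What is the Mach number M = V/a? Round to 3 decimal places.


Step 1: M = V / a = 118.1 / 323.4
Step 2: M = 0.365

0.365


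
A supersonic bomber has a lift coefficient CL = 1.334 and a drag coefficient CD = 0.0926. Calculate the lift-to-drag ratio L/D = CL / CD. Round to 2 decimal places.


Step 1: L/D = CL / CD = 1.334 / 0.0926
Step 2: L/D = 14.41

14.41


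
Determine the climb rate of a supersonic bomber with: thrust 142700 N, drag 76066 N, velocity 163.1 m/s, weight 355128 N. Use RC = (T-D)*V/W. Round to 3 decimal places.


Step 1: Excess thrust = T - D = 142700 - 76066 = 66634 N
Step 2: Excess power = 66634 * 163.1 = 10868005.4 W
Step 3: RC = 10868005.4 / 355128 = 30.603 m/s

30.603


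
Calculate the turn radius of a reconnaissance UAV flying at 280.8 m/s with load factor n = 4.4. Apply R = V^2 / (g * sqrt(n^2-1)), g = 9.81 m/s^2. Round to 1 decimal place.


Step 1: V^2 = 280.8^2 = 78848.64
Step 2: n^2 - 1 = 4.4^2 - 1 = 18.36
Step 3: sqrt(18.36) = 4.284857
Step 4: R = 78848.64 / (9.81 * 4.284857) = 1875.8 m

1875.8


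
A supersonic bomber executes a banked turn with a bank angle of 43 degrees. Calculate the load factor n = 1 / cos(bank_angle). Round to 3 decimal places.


Step 1: Convert 43 degrees to radians = 0.750492
Step 2: cos(43 deg) = 0.731354
Step 3: n = 1 / 0.731354 = 1.367

1.367


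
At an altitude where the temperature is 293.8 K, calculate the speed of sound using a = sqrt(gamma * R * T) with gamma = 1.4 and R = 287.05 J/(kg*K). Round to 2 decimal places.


Step 1: gamma * R * T = 1.4 * 287.05 * 293.8 = 118069.406
Step 2: a = sqrt(118069.406) = 343.61 m/s

343.61


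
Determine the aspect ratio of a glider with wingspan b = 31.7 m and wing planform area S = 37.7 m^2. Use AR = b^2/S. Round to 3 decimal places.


Step 1: b^2 = 31.7^2 = 1004.89
Step 2: AR = 1004.89 / 37.7 = 26.655

26.655


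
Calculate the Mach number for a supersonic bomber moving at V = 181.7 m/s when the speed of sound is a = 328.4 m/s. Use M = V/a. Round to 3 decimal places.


Step 1: M = V / a = 181.7 / 328.4
Step 2: M = 0.553

0.553


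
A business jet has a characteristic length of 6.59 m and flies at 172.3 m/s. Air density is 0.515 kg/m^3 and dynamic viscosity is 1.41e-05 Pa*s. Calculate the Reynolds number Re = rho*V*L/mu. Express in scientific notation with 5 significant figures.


Step 1: Numerator = rho * V * L = 0.515 * 172.3 * 6.59 = 584.760355
Step 2: Re = 584.760355 / 1.41e-05
Step 3: Re = 4.1472e+07

4.1472e+07


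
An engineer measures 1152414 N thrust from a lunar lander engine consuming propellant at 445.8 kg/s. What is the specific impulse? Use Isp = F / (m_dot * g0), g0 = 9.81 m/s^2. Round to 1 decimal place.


Step 1: m_dot * g0 = 445.8 * 9.81 = 4373.3
Step 2: Isp = 1152414 / 4373.3 = 263.5 s

263.5


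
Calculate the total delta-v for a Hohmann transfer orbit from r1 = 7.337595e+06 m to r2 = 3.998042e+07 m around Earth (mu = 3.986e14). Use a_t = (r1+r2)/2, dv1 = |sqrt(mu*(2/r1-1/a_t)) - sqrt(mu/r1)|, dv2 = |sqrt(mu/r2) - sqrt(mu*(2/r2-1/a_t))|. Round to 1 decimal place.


Step 1: Transfer semi-major axis a_t = (7.337595e+06 + 3.998042e+07) / 2 = 2.365901e+07 m
Step 2: v1 (circular at r1) = sqrt(mu/r1) = 7370.41 m/s
Step 3: v_t1 = sqrt(mu*(2/r1 - 1/a_t)) = 9581.14 m/s
Step 4: dv1 = |9581.14 - 7370.41| = 2210.73 m/s
Step 5: v2 (circular at r2) = 3157.51 m/s, v_t2 = 1758.42 m/s
Step 6: dv2 = |3157.51 - 1758.42| = 1399.09 m/s
Step 7: Total delta-v = 2210.73 + 1399.09 = 3609.8 m/s

3609.8


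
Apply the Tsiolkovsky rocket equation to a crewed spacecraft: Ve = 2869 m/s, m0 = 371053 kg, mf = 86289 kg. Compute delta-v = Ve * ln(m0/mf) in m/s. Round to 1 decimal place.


Step 1: Mass ratio m0/mf = 371053 / 86289 = 4.300119
Step 2: ln(4.300119) = 1.458643
Step 3: delta-v = 2869 * 1.458643 = 4184.8 m/s

4184.8


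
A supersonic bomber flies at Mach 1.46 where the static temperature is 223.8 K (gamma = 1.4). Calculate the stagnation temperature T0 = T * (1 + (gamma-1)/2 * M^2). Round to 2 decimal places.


Step 1: (gamma-1)/2 = 0.2
Step 2: M^2 = 2.1316
Step 3: 1 + 0.2 * 2.1316 = 1.42632
Step 4: T0 = 223.8 * 1.42632 = 319.21 K

319.21


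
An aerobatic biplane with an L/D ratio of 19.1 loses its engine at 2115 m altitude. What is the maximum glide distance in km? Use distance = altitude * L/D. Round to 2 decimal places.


Step 1: Glide distance = altitude * L/D = 2115 * 19.1 = 40396.5 m
Step 2: Convert to km: 40396.5 / 1000 = 40.40 km

40.40


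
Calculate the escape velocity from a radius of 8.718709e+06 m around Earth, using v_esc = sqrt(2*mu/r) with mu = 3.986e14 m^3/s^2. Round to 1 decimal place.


Step 1: 2*mu/r = 2 * 3.986e14 / 8.718709e+06 = 91435555.4245
Step 2: v_esc = sqrt(91435555.4245) = 9562.2 m/s

9562.2


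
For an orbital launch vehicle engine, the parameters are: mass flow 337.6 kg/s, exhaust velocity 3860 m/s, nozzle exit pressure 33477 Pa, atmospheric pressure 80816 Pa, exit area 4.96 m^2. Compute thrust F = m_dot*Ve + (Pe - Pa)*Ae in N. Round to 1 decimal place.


Step 1: Momentum thrust = m_dot * Ve = 337.6 * 3860 = 1303136.0 N
Step 2: Pressure thrust = (Pe - Pa) * Ae = (33477 - 80816) * 4.96 = -234801.44 N
Step 3: Total thrust F = 1303136.0 + -234801.44 = 1068334.6 N

1068334.6


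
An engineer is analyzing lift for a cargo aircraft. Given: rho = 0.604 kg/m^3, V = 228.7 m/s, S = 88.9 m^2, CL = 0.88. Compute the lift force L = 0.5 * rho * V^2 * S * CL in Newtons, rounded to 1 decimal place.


Step 1: Calculate dynamic pressure q = 0.5 * 0.604 * 228.7^2 = 0.5 * 0.604 * 52303.69 = 15795.7144 Pa
Step 2: Multiply by wing area and lift coefficient: L = 15795.7144 * 88.9 * 0.88
Step 3: L = 1404239.0084 * 0.88 = 1235730.3 N

1235730.3


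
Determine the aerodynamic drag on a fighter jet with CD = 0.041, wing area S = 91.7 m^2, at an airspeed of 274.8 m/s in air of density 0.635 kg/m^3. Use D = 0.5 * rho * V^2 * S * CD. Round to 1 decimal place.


Step 1: Dynamic pressure q = 0.5 * 0.635 * 274.8^2 = 23976.0252 Pa
Step 2: Drag D = q * S * CD = 23976.0252 * 91.7 * 0.041
Step 3: D = 90142.7 N

90142.7
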